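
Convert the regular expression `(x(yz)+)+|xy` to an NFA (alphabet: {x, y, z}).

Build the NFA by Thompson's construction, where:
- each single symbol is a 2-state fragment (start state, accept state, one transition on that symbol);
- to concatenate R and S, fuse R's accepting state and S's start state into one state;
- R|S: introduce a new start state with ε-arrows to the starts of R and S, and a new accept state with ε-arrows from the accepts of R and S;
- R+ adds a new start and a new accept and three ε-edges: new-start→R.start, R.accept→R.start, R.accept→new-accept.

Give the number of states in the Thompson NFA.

13

Building bottom-up:
Each of the 5 symbol leaves contributes a 2-state fragment.
  yz = 3 states
  (yz)+ = 5 states
  x(yz)+ = 6 states
  (x(yz)+)+ = 8 states
  xy = 3 states
  (x(yz)+)+|xy = 13 states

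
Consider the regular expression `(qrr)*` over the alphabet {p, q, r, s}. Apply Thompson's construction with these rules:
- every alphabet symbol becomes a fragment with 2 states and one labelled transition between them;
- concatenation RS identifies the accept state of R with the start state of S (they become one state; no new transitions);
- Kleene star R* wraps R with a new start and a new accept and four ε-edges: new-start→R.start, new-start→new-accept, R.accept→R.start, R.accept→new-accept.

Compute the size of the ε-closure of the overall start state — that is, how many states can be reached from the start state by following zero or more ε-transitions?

Let C(F) = |ε-closure(F.start)| within fragment F, and note whether F accepts ε. Symbol fragments have C = 1 and do not accept ε. Then:
  qrr : C equals the left operand's closure size = 1 (its accept is not ε-reachable, so the closure stops there)
  (qrr)* : new start has ε-edges to the inner start and to the new accept, so C = 2 + 1 = 3

3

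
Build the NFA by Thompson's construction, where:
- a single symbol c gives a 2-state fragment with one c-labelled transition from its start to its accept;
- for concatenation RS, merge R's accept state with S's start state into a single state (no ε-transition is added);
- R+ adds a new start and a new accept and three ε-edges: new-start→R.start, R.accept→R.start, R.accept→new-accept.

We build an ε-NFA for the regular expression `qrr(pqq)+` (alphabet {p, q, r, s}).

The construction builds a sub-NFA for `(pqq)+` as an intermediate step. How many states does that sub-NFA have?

6

Fragment for `(pqq)+`:
Each of the 3 symbol leaves contributes a 2-state fragment.
  pqq → 4 states
  (pqq)+ → 6 states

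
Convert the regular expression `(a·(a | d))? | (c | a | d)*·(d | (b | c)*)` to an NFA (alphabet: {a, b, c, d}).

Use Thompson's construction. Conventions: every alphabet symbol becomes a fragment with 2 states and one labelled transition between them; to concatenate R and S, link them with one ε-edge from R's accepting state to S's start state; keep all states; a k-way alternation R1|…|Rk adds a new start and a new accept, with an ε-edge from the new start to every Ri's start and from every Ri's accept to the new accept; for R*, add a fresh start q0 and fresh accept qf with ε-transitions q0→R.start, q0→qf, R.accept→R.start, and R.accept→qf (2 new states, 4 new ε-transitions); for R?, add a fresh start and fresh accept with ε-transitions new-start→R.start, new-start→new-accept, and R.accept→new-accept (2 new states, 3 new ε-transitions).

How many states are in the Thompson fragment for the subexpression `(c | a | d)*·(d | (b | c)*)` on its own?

22

Fragment for `(c | a | d)*·(d | (b | c)*)`:
Each of the 6 symbol leaves contributes a 2-state fragment.
  c | a | d — 8 states
  (c | a | d)* — 10 states
  b | c — 6 states
  (b | c)* — 8 states
  d | (b | c)* — 12 states
  (c | a | d)*·(d | (b | c)*) — 22 states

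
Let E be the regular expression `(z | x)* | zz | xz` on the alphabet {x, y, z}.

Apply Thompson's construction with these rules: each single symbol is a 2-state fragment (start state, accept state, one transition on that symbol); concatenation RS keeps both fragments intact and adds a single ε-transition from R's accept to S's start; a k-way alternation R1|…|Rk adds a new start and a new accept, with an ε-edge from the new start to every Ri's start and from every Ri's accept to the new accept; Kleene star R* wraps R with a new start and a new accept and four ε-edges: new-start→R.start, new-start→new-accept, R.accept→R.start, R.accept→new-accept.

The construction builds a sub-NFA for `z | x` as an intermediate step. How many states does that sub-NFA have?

Fragment for `z | x`:
Each of the 2 symbol leaves contributes a 2-state fragment.
  z | x : 6 states

6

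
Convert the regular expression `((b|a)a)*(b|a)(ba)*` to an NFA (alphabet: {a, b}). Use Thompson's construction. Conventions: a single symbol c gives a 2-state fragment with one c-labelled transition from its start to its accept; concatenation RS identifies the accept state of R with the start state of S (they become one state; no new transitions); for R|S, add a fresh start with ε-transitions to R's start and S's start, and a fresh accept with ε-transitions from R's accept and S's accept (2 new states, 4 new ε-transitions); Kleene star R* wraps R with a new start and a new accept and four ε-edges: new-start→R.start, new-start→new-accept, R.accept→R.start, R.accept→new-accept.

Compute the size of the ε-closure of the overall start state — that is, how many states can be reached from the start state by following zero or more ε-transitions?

7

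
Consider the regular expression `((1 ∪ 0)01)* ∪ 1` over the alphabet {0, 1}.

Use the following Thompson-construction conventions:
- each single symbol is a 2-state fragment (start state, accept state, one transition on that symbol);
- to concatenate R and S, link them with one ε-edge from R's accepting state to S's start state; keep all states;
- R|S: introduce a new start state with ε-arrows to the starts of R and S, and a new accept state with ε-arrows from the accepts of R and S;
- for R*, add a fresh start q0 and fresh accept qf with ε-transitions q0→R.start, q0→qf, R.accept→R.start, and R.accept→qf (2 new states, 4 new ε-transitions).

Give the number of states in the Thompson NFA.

16

Bottom-up over the parse tree:
Each of the 5 symbol leaves contributes a 2-state fragment.
  1 ∪ 0 — 6 states
  (1 ∪ 0)01 — 10 states
  ((1 ∪ 0)01)* — 12 states
  ((1 ∪ 0)01)* ∪ 1 — 16 states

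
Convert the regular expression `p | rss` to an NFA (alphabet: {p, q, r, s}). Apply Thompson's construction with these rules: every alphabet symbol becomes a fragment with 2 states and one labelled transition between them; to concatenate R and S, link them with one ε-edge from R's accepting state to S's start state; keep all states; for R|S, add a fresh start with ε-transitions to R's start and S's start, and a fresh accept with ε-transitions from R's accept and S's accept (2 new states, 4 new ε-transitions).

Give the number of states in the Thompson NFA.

10

By structural recursion:
Each of the 4 symbol leaves contributes a 2-state fragment.
  rss → 6 states
  p | rss → 10 states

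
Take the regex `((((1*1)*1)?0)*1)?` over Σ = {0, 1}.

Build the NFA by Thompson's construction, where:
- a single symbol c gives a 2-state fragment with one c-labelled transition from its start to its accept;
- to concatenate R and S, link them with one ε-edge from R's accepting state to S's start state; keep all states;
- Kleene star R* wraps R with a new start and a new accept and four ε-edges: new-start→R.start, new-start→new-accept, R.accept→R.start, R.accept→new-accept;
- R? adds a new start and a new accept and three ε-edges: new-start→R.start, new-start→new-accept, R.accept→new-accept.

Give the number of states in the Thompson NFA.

Per subexpression:
Each of the 5 symbol leaves contributes a 2-state fragment.
  1* = 4 states
  1*1 = 6 states
  (1*1)* = 8 states
  (1*1)*1 = 10 states
  ((1*1)*1)? = 12 states
  ((1*1)*1)?0 = 14 states
  (((1*1)*1)?0)* = 16 states
  (((1*1)*1)?0)*1 = 18 states
  ((((1*1)*1)?0)*1)? = 20 states

20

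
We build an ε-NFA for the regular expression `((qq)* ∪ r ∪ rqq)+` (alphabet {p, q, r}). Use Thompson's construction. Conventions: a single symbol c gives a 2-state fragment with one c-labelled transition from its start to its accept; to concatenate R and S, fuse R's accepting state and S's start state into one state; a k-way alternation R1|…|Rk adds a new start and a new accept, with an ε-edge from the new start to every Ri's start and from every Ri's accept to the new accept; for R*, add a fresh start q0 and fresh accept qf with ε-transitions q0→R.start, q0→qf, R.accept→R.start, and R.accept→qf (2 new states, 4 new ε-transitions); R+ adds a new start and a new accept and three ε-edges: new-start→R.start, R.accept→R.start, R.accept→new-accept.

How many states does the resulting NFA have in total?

Bottom-up over the parse tree:
Each of the 6 symbol leaves contributes a 2-state fragment.
  qq : 3 states
  (qq)* : 5 states
  rqq : 4 states
  (qq)* ∪ r ∪ rqq : 13 states
  ((qq)* ∪ r ∪ rqq)+ : 15 states

15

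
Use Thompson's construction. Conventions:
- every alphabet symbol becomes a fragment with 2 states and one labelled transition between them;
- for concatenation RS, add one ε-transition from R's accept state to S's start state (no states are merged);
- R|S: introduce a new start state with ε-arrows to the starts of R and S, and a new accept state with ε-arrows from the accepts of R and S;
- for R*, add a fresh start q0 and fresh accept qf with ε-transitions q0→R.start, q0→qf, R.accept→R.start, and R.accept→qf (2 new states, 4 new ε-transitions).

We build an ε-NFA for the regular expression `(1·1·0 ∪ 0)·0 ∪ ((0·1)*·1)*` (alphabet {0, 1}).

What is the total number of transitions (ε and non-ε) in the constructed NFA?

Per subexpression:
Each of the 8 symbol leaves contributes 1 transition (1 symbol, 0 ε).
  1·1·0 → 5 transitions (3 symbol, 2 ε)
  1·1·0 ∪ 0 → 10 transitions (4 symbol, 6 ε)
  (1·1·0 ∪ 0)·0 → 12 transitions (5 symbol, 7 ε)
  0·1 → 3 transitions (2 symbol, 1 ε)
  (0·1)* → 7 transitions (2 symbol, 5 ε)
  (0·1)*·1 → 9 transitions (3 symbol, 6 ε)
  ((0·1)*·1)* → 13 transitions (3 symbol, 10 ε)
  (1·1·0 ∪ 0)·0 ∪ ((0·1)*·1)* → 29 transitions (8 symbol, 21 ε)

29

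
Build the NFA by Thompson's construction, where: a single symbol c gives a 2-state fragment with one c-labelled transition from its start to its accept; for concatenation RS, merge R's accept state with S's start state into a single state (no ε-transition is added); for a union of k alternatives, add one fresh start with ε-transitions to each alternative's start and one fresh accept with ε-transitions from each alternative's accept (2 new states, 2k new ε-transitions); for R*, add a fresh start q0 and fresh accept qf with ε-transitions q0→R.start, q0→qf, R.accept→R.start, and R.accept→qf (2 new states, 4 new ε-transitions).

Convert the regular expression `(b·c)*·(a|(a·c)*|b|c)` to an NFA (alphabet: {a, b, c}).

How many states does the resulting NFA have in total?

17

Per subexpression:
Each of the 7 symbol leaves contributes a 2-state fragment.
  b·c → 3 states
  (b·c)* → 5 states
  a·c → 3 states
  (a·c)* → 5 states
  a|(a·c)*|b|c → 13 states
  (b·c)*·(a|(a·c)*|b|c) → 17 states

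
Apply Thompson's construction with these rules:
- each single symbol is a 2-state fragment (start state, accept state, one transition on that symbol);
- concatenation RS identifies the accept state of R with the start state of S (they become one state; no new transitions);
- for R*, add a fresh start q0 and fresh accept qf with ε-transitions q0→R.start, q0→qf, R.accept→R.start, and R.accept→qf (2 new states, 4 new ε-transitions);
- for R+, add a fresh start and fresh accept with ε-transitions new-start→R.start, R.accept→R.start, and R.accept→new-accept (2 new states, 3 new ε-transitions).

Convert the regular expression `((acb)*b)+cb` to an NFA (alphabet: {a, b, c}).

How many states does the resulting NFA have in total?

Building bottom-up:
Each of the 6 symbol leaves contributes a 2-state fragment.
  acb : 4 states
  (acb)* : 6 states
  (acb)*b : 7 states
  ((acb)*b)+ : 9 states
  ((acb)*b)+cb : 11 states

11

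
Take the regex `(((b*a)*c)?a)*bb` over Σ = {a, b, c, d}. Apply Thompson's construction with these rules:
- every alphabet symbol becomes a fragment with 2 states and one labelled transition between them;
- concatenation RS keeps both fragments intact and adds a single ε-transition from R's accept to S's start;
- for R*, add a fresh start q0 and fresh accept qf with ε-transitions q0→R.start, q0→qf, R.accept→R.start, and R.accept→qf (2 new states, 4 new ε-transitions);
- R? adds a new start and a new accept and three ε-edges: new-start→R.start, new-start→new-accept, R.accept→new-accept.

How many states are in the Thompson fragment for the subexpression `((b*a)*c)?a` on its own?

Fragment for `((b*a)*c)?a`:
Each of the 4 symbol leaves contributes a 2-state fragment.
  b* = 4 states
  b*a = 6 states
  (b*a)* = 8 states
  (b*a)*c = 10 states
  ((b*a)*c)? = 12 states
  ((b*a)*c)?a = 14 states

14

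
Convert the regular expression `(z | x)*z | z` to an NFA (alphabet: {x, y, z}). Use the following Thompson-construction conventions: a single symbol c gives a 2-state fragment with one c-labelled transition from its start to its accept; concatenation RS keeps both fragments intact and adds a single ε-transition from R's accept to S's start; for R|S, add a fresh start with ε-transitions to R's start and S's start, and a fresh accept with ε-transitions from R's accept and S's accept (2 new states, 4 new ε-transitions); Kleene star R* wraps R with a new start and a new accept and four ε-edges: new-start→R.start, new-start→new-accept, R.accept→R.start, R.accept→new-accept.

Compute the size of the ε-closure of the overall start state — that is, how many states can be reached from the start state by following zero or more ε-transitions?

Let C(F) = |ε-closure(F.start)| within fragment F, and note whether F accepts ε. Symbol fragments have C = 1 and do not accept ε. Then:
  z | x : new start ε-reaches every alternative's start; none of them accept ε, so the new accept is not reached: C = 1 + 1 + 1 = 3
  (z | x)* : C = 1 (new start) + 3 (body) + 1 (new accept) = 5
  (z | x)*z : the left operand accepts ε, so the closure extends into the next operand (via the concat ε-link); C = 5 + 1 = 6
  (z | x)*z | z : C = 1 + 6 + 1 = 8 (the new accept is not ε-reachable since no branch accepts ε)

8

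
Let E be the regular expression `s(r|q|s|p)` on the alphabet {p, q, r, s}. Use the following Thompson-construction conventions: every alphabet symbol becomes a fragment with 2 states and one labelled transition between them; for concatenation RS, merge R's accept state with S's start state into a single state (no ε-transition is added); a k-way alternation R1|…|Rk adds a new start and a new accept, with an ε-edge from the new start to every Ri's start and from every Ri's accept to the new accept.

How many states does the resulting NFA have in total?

11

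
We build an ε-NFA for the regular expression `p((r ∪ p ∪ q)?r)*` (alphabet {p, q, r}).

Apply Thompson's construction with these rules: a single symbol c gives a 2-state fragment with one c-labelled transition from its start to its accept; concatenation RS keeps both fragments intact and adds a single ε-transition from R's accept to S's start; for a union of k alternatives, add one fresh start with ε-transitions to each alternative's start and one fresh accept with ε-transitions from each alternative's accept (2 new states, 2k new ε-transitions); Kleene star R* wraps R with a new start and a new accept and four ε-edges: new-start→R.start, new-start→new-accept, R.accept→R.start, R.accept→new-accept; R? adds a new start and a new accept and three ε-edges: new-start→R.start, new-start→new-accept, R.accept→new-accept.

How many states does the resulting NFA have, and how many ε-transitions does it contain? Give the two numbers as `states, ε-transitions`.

16, 15

Bottom-up over the parse tree:
Each of the 5 symbol leaves contributes 2 states and 0 ε-transitions.
  r ∪ p ∪ q — 8 states, 6 ε-transitions
  (r ∪ p ∪ q)? — 10 states, 9 ε-transitions
  (r ∪ p ∪ q)?r — 12 states, 10 ε-transitions
  ((r ∪ p ∪ q)?r)* — 14 states, 14 ε-transitions
  p((r ∪ p ∪ q)?r)* — 16 states, 15 ε-transitions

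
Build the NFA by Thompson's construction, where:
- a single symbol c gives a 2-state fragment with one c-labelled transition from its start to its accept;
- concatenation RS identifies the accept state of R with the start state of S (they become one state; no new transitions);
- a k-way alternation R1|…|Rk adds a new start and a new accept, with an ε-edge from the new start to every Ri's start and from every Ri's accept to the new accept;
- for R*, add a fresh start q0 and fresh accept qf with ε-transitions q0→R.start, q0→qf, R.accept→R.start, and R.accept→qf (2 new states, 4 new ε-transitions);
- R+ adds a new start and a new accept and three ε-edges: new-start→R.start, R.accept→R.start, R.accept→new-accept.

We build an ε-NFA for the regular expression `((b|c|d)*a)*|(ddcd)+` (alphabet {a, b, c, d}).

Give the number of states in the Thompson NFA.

22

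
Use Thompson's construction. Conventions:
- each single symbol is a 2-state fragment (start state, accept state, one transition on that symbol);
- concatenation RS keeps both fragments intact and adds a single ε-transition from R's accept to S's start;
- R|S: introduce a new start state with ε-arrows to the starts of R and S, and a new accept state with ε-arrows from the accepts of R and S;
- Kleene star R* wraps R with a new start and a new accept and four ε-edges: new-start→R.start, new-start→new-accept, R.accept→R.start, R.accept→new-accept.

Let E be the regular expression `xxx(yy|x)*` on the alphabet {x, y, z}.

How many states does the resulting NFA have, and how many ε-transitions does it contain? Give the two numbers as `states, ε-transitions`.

By structural recursion:
Each of the 6 symbol leaves contributes 2 states and 0 ε-transitions.
  yy : 4 states, 1 ε-transition
  yy|x : 8 states, 5 ε-transitions
  (yy|x)* : 10 states, 9 ε-transitions
  xxx(yy|x)* : 16 states, 12 ε-transitions

16, 12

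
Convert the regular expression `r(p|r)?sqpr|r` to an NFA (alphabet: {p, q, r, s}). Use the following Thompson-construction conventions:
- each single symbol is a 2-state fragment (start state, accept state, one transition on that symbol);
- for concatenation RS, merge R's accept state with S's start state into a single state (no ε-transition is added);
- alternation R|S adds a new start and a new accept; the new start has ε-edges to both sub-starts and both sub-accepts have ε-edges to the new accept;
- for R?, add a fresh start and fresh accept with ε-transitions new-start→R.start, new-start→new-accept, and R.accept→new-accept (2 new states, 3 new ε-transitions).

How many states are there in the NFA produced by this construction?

17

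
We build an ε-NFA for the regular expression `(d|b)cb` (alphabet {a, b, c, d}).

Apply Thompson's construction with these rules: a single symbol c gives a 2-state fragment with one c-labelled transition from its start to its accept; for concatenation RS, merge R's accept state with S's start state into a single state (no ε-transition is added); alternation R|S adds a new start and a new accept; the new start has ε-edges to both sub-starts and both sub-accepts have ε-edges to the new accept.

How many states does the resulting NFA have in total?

Building bottom-up:
Each of the 4 symbol leaves contributes a 2-state fragment.
  d|b : 6 states
  (d|b)cb : 8 states

8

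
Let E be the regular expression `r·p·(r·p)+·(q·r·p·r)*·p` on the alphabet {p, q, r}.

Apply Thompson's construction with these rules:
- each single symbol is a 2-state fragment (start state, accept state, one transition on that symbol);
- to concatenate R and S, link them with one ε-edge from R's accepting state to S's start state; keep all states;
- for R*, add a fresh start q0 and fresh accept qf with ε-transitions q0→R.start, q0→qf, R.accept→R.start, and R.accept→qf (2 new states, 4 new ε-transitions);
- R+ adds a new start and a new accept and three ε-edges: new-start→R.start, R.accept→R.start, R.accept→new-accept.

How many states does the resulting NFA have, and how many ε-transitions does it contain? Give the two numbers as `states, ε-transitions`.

Building bottom-up:
Each of the 9 symbol leaves contributes 2 states and 0 ε-transitions.
  r·p : 4 states, 1 ε-transition
  (r·p)+ : 6 states, 4 ε-transitions
  q·r·p·r : 8 states, 3 ε-transitions
  (q·r·p·r)* : 10 states, 7 ε-transitions
  r·p·(r·p)+·(q·r·p·r)*·p : 22 states, 15 ε-transitions

22, 15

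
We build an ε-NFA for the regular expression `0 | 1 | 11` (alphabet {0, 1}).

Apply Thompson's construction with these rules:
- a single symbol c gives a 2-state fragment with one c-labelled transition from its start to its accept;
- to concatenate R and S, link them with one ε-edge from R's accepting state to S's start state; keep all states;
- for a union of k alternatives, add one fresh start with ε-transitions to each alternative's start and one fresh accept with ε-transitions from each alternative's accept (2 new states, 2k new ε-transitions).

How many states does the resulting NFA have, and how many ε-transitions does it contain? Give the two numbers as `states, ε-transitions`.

Bottom-up over the parse tree:
Each of the 4 symbol leaves contributes 2 states and 0 ε-transitions.
  11 : 4 states, 1 ε-transition
  0 | 1 | 11 : 10 states, 7 ε-transitions

10, 7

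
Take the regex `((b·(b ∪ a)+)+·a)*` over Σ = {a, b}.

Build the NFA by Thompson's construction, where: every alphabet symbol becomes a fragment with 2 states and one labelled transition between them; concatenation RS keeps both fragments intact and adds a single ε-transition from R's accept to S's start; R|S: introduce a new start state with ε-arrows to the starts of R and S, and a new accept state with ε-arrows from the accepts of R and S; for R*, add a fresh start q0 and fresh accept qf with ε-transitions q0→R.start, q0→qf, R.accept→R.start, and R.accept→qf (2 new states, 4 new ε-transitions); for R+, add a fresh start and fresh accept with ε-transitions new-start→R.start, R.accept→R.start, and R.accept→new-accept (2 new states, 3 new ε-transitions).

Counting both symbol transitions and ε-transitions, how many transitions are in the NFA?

Building bottom-up:
Each of the 4 symbol leaves contributes 1 transition (1 symbol, 0 ε).
  b ∪ a — 6 transitions (2 symbol, 4 ε)
  (b ∪ a)+ — 9 transitions (2 symbol, 7 ε)
  b·(b ∪ a)+ — 11 transitions (3 symbol, 8 ε)
  (b·(b ∪ a)+)+ — 14 transitions (3 symbol, 11 ε)
  (b·(b ∪ a)+)+·a — 16 transitions (4 symbol, 12 ε)
  ((b·(b ∪ a)+)+·a)* — 20 transitions (4 symbol, 16 ε)

20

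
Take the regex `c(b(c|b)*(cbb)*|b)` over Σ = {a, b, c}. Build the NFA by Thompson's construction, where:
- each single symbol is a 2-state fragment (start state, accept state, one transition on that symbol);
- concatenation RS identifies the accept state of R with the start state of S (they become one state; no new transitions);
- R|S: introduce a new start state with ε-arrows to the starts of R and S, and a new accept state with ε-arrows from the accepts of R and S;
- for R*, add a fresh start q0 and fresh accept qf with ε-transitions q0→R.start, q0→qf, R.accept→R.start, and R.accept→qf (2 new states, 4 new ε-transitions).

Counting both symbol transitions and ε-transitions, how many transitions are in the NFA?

24

Per subexpression:
Each of the 8 symbol leaves contributes 1 transition (1 symbol, 0 ε).
  c|b = 6 transitions (2 symbol, 4 ε)
  (c|b)* = 10 transitions (2 symbol, 8 ε)
  cbb = 3 transitions (3 symbol, 0 ε)
  (cbb)* = 7 transitions (3 symbol, 4 ε)
  b(c|b)*(cbb)* = 18 transitions (6 symbol, 12 ε)
  b(c|b)*(cbb)*|b = 23 transitions (7 symbol, 16 ε)
  c(b(c|b)*(cbb)*|b) = 24 transitions (8 symbol, 16 ε)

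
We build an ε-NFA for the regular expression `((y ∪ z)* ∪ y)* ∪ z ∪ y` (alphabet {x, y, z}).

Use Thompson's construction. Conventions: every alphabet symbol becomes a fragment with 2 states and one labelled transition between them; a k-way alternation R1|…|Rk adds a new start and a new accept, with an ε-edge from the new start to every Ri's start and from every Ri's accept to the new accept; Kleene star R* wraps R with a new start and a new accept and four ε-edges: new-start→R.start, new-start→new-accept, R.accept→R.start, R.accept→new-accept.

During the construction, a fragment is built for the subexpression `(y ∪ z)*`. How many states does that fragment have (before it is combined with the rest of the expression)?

Fragment for `(y ∪ z)*`:
Each of the 2 symbol leaves contributes a 2-state fragment.
  y ∪ z = 6 states
  (y ∪ z)* = 8 states

8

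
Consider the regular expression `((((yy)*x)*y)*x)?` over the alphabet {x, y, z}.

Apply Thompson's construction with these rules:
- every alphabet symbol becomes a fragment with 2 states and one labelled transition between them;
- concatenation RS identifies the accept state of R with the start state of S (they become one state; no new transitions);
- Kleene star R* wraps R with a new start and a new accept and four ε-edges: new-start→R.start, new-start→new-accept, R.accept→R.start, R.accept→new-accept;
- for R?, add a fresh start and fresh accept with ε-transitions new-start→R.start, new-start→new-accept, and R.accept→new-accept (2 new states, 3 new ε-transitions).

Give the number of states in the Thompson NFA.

14

Per subexpression:
Each of the 5 symbol leaves contributes a 2-state fragment.
  yy = 3 states
  (yy)* = 5 states
  (yy)*x = 6 states
  ((yy)*x)* = 8 states
  ((yy)*x)*y = 9 states
  (((yy)*x)*y)* = 11 states
  (((yy)*x)*y)*x = 12 states
  ((((yy)*x)*y)*x)? = 14 states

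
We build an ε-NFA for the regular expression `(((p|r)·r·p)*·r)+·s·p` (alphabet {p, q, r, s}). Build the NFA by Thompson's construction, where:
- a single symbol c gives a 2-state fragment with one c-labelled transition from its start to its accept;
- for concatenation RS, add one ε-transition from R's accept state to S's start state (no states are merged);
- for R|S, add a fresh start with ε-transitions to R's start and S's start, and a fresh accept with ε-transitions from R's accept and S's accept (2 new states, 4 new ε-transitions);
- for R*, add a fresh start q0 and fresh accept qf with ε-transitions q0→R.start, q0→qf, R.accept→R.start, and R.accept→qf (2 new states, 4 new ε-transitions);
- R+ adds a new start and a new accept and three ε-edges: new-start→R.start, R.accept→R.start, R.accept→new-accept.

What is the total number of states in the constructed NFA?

20

Building bottom-up:
Each of the 7 symbol leaves contributes a 2-state fragment.
  p|r — 6 states
  (p|r)·r·p — 10 states
  ((p|r)·r·p)* — 12 states
  ((p|r)·r·p)*·r — 14 states
  (((p|r)·r·p)*·r)+ — 16 states
  (((p|r)·r·p)*·r)+·s·p — 20 states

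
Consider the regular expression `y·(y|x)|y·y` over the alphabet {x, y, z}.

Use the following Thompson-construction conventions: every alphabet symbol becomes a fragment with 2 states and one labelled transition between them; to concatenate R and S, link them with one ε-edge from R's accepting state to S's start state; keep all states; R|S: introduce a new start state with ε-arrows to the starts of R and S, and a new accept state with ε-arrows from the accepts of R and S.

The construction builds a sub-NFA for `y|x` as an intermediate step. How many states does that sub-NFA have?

Fragment for `y|x`:
Each of the 2 symbol leaves contributes a 2-state fragment.
  y|x → 6 states

6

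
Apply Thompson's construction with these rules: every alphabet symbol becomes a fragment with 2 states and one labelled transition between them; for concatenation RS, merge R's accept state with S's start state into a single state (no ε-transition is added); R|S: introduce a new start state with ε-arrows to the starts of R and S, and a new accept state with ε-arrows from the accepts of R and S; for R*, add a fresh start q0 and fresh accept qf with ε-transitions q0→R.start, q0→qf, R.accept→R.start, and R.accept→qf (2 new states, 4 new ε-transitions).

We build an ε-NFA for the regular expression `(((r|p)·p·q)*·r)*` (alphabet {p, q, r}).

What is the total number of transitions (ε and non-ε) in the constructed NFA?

17

Recursing over subexpressions:
Each of the 5 symbol leaves contributes 1 transition (1 symbol, 0 ε).
  r|p → 6 transitions (2 symbol, 4 ε)
  (r|p)·p·q → 8 transitions (4 symbol, 4 ε)
  ((r|p)·p·q)* → 12 transitions (4 symbol, 8 ε)
  ((r|p)·p·q)*·r → 13 transitions (5 symbol, 8 ε)
  (((r|p)·p·q)*·r)* → 17 transitions (5 symbol, 12 ε)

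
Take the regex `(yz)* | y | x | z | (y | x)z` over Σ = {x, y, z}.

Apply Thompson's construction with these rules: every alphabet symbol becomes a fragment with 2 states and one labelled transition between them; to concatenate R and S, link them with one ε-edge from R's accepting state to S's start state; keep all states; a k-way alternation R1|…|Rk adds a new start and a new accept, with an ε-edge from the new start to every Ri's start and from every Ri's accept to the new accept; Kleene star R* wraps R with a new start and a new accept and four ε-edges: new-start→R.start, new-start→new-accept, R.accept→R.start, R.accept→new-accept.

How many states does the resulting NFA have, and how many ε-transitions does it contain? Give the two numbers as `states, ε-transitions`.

Recursing over subexpressions:
Each of the 8 symbol leaves contributes 2 states and 0 ε-transitions.
  yz → 4 states, 1 ε-transition
  (yz)* → 6 states, 5 ε-transitions
  y | x → 6 states, 4 ε-transitions
  (y | x)z → 8 states, 5 ε-transitions
  (yz)* | y | x | z | (y | x)z → 22 states, 20 ε-transitions

22, 20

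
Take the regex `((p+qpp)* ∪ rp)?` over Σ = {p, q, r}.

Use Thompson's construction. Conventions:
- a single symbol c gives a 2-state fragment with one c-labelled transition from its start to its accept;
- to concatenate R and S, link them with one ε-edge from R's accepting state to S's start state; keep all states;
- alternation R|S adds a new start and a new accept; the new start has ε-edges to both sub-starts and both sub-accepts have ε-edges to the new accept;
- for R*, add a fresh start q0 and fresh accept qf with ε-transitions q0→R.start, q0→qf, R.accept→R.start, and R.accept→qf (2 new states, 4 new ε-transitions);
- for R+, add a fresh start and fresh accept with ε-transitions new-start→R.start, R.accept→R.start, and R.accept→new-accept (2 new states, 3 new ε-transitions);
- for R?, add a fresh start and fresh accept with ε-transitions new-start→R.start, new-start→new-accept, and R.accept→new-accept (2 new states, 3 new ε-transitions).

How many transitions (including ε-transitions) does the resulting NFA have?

24

Per subexpression:
Each of the 6 symbol leaves contributes 1 transition (1 symbol, 0 ε).
  p+ : 4 transitions (1 symbol, 3 ε)
  p+qpp : 10 transitions (4 symbol, 6 ε)
  (p+qpp)* : 14 transitions (4 symbol, 10 ε)
  rp : 3 transitions (2 symbol, 1 ε)
  (p+qpp)* ∪ rp : 21 transitions (6 symbol, 15 ε)
  ((p+qpp)* ∪ rp)? : 24 transitions (6 symbol, 18 ε)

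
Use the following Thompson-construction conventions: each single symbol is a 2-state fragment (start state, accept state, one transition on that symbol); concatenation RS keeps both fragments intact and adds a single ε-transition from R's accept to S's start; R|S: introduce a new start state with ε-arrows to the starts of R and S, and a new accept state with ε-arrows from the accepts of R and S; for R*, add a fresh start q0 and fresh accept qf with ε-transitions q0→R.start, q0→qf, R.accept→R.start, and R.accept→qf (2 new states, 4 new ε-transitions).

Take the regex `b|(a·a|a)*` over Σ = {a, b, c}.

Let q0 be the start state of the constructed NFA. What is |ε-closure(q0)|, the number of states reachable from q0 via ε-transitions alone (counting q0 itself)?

Compute the ε-closure size of each fragment's start state recursively; a symbol fragment's start has no outgoing ε-edge, so its closure is just itself (size 1).
  a·a : C equals the left operand's closure size = 1 (its accept is not ε-reachable, so the closure stops there)
  a·a|a : C = 1 + 1 + 1 = 3 (the new accept is not ε-reachable since no branch accepts ε)
  (a·a|a)* : C = 1 (new start) + 3 (body) + 1 (new accept) = 5
  b|(a·a|a)* : new start ε-reaches every alternative's start; at least one alternative accepts ε, so the union's new accept is reached too: C = 1 + 1 + 5 + 1 = 8

8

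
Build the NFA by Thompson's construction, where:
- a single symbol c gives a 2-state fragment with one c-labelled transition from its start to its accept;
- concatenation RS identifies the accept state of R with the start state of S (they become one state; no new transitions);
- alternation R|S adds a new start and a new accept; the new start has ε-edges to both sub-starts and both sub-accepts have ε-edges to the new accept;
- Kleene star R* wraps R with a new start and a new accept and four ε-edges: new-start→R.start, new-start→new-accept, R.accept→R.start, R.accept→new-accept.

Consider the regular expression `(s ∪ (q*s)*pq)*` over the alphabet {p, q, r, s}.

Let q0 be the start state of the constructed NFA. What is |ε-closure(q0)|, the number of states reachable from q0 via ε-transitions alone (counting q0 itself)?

9

Let C(F) = |ε-closure(F.start)| within fragment F, and note whether F accepts ε. Symbol fragments have C = 1 and do not accept ε. Then:
  q* → the star's fresh start ε-reaches both the body's start and the fresh accept: |closure| = 2 + 1 = 3
  q*s → |closure| = 3 + (1−1) = 3 (closure spills across the concat boundary because the left factor accepts ε)
  (q*s)* → the star's fresh start ε-reaches both the body's start and the fresh accept: |closure| = 2 + 3 = 5
  (q*s)*pq → the left operand accepts ε, so the closure extends into the next operand (the shared merged state is already counted); |closure| = 5 + (1−1) = 5
  s ∪ (q*s)*pq → |closure| = 1 + 1 + 5 = 7 (the new accept is not ε-reachable since no branch accepts ε)
  (s ∪ (q*s)*pq)* → the star's fresh start ε-reaches both the body's start and the fresh accept: |closure| = 2 + 7 = 9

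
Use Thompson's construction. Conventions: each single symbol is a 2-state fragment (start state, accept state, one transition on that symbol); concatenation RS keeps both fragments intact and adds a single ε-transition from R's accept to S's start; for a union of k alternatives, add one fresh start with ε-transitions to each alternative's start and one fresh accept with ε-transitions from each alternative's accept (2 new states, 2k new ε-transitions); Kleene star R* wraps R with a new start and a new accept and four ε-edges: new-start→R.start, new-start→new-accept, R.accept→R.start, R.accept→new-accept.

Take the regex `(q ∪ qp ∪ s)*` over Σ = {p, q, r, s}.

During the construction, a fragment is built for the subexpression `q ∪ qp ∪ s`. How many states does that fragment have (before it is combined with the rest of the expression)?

Fragment for `q ∪ qp ∪ s`:
Each of the 4 symbol leaves contributes a 2-state fragment.
  qp — 4 states
  q ∪ qp ∪ s — 10 states

10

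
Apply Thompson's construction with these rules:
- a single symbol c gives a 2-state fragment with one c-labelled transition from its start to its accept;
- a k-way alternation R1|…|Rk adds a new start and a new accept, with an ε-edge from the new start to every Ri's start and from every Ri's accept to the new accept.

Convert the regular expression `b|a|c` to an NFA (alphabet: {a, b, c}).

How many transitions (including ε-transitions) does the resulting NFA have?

Building bottom-up:
Each of the 3 symbol leaves contributes 1 transition (1 symbol, 0 ε).
  b|a|c : 9 transitions (3 symbol, 6 ε)

9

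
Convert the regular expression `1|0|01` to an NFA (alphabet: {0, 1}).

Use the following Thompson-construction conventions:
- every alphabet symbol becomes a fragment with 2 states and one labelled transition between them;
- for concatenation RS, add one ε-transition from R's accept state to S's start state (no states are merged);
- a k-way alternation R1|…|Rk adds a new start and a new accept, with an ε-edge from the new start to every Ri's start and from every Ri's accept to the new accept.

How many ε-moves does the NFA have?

7

Recursing over subexpressions:
Each of the 4 symbol leaves contributes 0 ε-transitions.
  01 — 1 ε-transition
  1|0|01 — 7 ε-transitions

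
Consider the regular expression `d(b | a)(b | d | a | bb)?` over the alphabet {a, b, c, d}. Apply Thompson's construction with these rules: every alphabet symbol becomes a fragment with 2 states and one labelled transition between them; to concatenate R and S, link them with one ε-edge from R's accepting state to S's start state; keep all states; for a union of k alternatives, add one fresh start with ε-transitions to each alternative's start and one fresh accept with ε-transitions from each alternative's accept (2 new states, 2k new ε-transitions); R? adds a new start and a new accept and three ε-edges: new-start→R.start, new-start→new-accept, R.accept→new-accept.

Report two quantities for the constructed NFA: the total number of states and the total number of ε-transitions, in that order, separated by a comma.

22, 18

Bottom-up over the parse tree:
Each of the 8 symbol leaves contributes 2 states and 0 ε-transitions.
  b | a — 6 states, 4 ε-transitions
  bb — 4 states, 1 ε-transition
  b | d | a | bb — 12 states, 9 ε-transitions
  (b | d | a | bb)? — 14 states, 12 ε-transitions
  d(b | a)(b | d | a | bb)? — 22 states, 18 ε-transitions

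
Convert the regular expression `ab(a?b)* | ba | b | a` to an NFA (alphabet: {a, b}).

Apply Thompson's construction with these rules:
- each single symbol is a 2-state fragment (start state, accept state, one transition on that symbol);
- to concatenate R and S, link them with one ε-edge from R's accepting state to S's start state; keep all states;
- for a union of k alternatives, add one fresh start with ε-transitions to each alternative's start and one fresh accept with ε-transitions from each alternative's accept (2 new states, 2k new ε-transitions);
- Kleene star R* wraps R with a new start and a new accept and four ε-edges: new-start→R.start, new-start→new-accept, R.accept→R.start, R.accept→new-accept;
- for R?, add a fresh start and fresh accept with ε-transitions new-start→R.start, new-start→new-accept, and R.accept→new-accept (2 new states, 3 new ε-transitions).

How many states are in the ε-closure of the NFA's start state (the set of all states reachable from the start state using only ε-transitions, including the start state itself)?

5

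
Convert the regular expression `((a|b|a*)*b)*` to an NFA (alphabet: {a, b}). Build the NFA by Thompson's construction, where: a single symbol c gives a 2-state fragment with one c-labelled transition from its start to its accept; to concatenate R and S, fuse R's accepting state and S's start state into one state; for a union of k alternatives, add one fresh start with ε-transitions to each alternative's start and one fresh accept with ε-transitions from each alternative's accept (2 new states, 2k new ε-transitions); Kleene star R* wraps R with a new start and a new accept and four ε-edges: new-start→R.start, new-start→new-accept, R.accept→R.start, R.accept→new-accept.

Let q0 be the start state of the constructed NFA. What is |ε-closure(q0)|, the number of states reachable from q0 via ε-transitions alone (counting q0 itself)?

11

Compute the ε-closure size of each fragment's start state recursively; a symbol fragment's start has no outgoing ε-edge, so its closure is just itself (size 1).
  a* → new start has ε-edges to the inner start and to the new accept, so |closure| = 2 + 1 = 3
  a|b|a* → new start ε-reaches every alternative's start; at least one alternative accepts ε, so the union's new accept is reached too: |closure| = 1 + 1 + 1 + 3 + 1 = 7
  (a|b|a*)* → new start has ε-edges to the inner start and to the new accept, so |closure| = 2 + 7 = 9
  (a|b|a*)*b → |closure| = 9 + (1−1) = 9 (closure spills across the concat boundary because the left factor accepts ε)
  ((a|b|a*)*b)* → |closure| = 1 (new start) + 9 (body) + 1 (new accept) = 11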